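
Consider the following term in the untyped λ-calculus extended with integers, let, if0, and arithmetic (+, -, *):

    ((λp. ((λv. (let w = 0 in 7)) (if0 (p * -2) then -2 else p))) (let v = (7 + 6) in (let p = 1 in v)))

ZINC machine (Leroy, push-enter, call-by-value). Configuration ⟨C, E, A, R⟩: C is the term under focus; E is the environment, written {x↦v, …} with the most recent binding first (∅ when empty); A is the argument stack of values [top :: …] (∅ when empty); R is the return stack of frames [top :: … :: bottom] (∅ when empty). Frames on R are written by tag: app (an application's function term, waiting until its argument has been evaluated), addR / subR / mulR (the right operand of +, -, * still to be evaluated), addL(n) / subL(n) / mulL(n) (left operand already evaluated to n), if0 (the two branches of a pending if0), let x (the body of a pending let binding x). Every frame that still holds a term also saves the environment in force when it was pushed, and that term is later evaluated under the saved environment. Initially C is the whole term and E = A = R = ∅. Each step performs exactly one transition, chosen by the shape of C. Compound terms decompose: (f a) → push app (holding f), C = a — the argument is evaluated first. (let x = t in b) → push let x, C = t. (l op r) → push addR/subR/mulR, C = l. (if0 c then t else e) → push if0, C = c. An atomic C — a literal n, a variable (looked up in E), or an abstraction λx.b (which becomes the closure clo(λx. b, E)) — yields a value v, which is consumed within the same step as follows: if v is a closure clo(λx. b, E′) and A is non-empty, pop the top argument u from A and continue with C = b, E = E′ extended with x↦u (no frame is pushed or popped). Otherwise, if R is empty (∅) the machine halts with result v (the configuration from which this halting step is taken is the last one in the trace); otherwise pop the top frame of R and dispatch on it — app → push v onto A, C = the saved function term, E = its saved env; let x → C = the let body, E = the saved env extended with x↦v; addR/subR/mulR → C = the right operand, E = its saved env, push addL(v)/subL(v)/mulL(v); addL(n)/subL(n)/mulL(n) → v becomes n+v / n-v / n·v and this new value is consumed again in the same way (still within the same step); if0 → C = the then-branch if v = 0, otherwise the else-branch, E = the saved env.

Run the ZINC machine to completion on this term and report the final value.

t=0: [C=((λp. ((λv. (let w = 0 in 7)) (if0 (p * -2) then -2 else p))) (let v = (7 + 6) in (let p = 1 in v))) | E=∅ | A=∅ | R=∅]
t=1: [C=(let v = (7 + 6) in (let p = 1 in v)) | E=∅ | A=∅ | R=[app]]
t=2: [C=(7 + 6) | E=∅ | A=∅ | R=[let v :: app]]
t=3: [C=7 | E=∅ | A=∅ | R=[addR :: let v :: app]]
t=4: [C=6 | E=∅ | A=∅ | R=[addL(7) :: let v :: app]]
t=5: [C=(let p = 1 in v) | E={v↦13} | A=∅ | R=[app]]
t=6: [C=1 | E={v↦13} | A=∅ | R=[let p :: app]]
t=7: [C=v | E={p↦1, v↦13} | A=∅ | R=[app]]
t=8: [C=(λp. ((λv. (let w = 0 in 7)) (if0 (p * -2) then -2 else p))) | E=∅ | A=[13] | R=∅]
t=9: [C=((λv. (let w = 0 in 7)) (if0 (p * -2) then -2 else p)) | E={p↦13} | A=∅ | R=∅]
t=10: [C=(if0 (p * -2) then -2 else p) | E={p↦13} | A=∅ | R=[app]]
t=11: [C=(p * -2) | E={p↦13} | A=∅ | R=[if0 :: app]]
t=12: [C=p | E={p↦13} | A=∅ | R=[mulR :: if0 :: app]]
t=13: [C=-2 | E={p↦13} | A=∅ | R=[mulL(13) :: if0 :: app]]
t=14: [C=p | E={p↦13} | A=∅ | R=[app]]
t=15: [C=(λv. (let w = 0 in 7)) | E={p↦13} | A=[13] | R=∅]
t=16: [C=(let w = 0 in 7) | E={v↦13, p↦13} | A=∅ | R=∅]
t=17: [C=0 | E={v↦13, p↦13} | A=∅ | R=[let w]]
t=18: [C=7 | E={w↦0, v↦13, p↦13} | A=∅ | R=∅]
→ final value 7

Answer: 7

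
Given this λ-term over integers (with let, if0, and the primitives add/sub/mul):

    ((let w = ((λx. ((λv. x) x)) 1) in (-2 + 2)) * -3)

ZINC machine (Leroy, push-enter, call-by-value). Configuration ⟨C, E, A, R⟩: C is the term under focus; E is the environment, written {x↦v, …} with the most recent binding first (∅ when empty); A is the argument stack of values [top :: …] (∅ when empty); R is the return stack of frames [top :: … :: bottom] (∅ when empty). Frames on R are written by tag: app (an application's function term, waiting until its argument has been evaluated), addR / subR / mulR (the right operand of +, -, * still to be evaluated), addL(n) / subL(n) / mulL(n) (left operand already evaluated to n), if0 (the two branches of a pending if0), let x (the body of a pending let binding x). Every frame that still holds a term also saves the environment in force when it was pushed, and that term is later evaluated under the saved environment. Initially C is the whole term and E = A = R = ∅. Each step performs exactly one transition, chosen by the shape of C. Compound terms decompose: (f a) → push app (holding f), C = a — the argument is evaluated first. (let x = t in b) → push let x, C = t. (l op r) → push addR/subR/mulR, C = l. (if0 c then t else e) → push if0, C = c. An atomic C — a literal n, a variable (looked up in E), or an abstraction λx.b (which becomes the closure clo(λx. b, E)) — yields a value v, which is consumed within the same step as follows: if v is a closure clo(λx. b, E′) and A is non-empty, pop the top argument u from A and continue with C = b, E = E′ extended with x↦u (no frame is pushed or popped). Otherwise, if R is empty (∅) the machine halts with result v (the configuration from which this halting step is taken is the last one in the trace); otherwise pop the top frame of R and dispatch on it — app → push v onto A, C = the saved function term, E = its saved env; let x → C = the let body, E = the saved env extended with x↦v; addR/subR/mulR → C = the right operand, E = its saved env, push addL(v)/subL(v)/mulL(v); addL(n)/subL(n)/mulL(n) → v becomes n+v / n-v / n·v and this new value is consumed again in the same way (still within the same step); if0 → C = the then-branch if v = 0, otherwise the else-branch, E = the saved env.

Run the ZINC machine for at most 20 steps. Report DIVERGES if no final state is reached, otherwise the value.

[0] [C=((let w = ((λx. ((λv. x) x)) 1) in (-2 + 2)) * -3) | E=∅ | A=∅ | R=∅]
[1] [C=(let w = ((λx. ((λv. x) x)) 1) in (-2 + 2)) | E=∅ | A=∅ | R=[mulR]]
[2] [C=((λx. ((λv. x) x)) 1) | E=∅ | A=∅ | R=[let w :: mulR]]
[3] [C=1 | E=∅ | A=∅ | R=[app :: let w :: mulR]]
[4] [C=(λx. ((λv. x) x)) | E=∅ | A=[1] | R=[let w :: mulR]]
[5] [C=((λv. x) x) | E={x↦1} | A=∅ | R=[let w :: mulR]]
[6] [C=x | E={x↦1} | A=∅ | R=[app :: let w :: mulR]]
[7] [C=(λv. x) | E={x↦1} | A=[1] | R=[let w :: mulR]]
[8] [C=x | E={v↦1, x↦1} | A=∅ | R=[let w :: mulR]]
[9] [C=(-2 + 2) | E={w↦1} | A=∅ | R=[mulR]]
[10] [C=-2 | E={w↦1} | A=∅ | R=[addR :: mulR]]
[11] [C=2 | E={w↦1} | A=∅ | R=[addL(-2) :: mulR]]
[12] [C=-3 | E=∅ | A=∅ | R=[mulL(0)]]
→ final value 0

Answer: 0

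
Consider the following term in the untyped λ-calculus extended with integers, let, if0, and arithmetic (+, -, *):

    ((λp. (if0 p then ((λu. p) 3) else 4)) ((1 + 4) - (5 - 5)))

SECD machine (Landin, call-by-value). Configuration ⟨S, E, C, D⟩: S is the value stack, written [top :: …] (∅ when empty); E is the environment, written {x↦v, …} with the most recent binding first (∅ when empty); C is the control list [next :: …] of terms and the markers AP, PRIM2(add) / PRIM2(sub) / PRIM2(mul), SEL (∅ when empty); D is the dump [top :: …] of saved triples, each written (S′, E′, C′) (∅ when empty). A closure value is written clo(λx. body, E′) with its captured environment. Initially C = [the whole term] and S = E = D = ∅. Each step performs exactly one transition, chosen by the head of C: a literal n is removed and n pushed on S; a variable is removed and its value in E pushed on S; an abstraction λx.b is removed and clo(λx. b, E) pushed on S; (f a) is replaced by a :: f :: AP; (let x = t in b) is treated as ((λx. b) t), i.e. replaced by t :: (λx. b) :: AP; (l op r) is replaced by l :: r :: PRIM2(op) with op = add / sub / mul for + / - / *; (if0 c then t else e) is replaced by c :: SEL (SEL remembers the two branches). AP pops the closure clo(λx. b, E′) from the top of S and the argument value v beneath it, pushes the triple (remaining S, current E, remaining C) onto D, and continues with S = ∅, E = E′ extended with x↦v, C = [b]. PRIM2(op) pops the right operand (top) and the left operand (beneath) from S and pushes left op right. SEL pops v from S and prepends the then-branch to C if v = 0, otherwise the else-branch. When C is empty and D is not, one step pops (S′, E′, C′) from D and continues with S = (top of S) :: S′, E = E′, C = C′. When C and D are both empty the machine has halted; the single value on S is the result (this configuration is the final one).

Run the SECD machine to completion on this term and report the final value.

0. [S=∅ | E=∅ | C=[((λp. (if0 p then ((λu. p) 3) else 4)) ((1 + 4) - (5 - 5)))] | D=∅]
1. [S=∅ | E=∅ | C=[((1 + 4) - (5 - 5)) :: (λp. (if0 p then ((λu. p) 3) else 4)) :: AP] | D=∅]
2. [S=∅ | E=∅ | C=[(1 + 4) :: (5 - 5) :: PRIM2(sub) :: (λp. (if0 p then ((λu. p) 3) else 4)) :: AP] | D=∅]
3. [S=∅ | E=∅ | C=[1 :: 4 :: PRIM2(add) :: (5 - 5) :: PRIM2(sub) :: (λp. (if0 p then ((λu. p) 3) else 4)) :: AP] | D=∅]
4. [S=[1] | E=∅ | C=[4 :: PRIM2(add) :: (5 - 5) :: PRIM2(sub) :: (λp. (if0 p then ((λu. p) 3) else 4)) :: AP] | D=∅]
5. [S=[4 :: 1] | E=∅ | C=[PRIM2(add) :: (5 - 5) :: PRIM2(sub) :: (λp. (if0 p then ((λu. p) 3) else 4)) :: AP] | D=∅]
6. [S=[5] | E=∅ | C=[(5 - 5) :: PRIM2(sub) :: (λp. (if0 p then ((λu. p) 3) else 4)) :: AP] | D=∅]
7. [S=[5] | E=∅ | C=[5 :: 5 :: PRIM2(sub) :: PRIM2(sub) :: (λp. (if0 p then ((λu. p) 3) else 4)) :: AP] | D=∅]
8. [S=[5 :: 5] | E=∅ | C=[5 :: PRIM2(sub) :: PRIM2(sub) :: (λp. (if0 p then ((λu. p) 3) else 4)) :: AP] | D=∅]
9. [S=[5 :: 5 :: 5] | E=∅ | C=[PRIM2(sub) :: PRIM2(sub) :: (λp. (if0 p then ((λu. p) 3) else 4)) :: AP] | D=∅]
10. [S=[0 :: 5] | E=∅ | C=[PRIM2(sub) :: (λp. (if0 p then ((λu. p) 3) else 4)) :: AP] | D=∅]
11. [S=[5] | E=∅ | C=[(λp. (if0 p then ((λu. p) 3) else 4)) :: AP] | D=∅]
12. [S=[clo(λp. (if0 p then ((λu. p) 3) else 4), ∅) :: 5] | E=∅ | C=[AP] | D=∅]
13. [S=∅ | E={p↦5} | C=[(if0 p then ((λu. p) 3) else 4)] | D=[(∅, ∅, ∅)]]
14. [S=∅ | E={p↦5} | C=[p :: SEL] | D=[(∅, ∅, ∅)]]
15. [S=[5] | E={p↦5} | C=[SEL] | D=[(∅, ∅, ∅)]]
16. [S=∅ | E={p↦5} | C=[4] | D=[(∅, ∅, ∅)]]
17. [S=[4] | E={p↦5} | C=∅ | D=[(∅, ∅, ∅)]]
18. [S=[4] | E=∅ | C=∅ | D=∅]
→ final value 4

Answer: 4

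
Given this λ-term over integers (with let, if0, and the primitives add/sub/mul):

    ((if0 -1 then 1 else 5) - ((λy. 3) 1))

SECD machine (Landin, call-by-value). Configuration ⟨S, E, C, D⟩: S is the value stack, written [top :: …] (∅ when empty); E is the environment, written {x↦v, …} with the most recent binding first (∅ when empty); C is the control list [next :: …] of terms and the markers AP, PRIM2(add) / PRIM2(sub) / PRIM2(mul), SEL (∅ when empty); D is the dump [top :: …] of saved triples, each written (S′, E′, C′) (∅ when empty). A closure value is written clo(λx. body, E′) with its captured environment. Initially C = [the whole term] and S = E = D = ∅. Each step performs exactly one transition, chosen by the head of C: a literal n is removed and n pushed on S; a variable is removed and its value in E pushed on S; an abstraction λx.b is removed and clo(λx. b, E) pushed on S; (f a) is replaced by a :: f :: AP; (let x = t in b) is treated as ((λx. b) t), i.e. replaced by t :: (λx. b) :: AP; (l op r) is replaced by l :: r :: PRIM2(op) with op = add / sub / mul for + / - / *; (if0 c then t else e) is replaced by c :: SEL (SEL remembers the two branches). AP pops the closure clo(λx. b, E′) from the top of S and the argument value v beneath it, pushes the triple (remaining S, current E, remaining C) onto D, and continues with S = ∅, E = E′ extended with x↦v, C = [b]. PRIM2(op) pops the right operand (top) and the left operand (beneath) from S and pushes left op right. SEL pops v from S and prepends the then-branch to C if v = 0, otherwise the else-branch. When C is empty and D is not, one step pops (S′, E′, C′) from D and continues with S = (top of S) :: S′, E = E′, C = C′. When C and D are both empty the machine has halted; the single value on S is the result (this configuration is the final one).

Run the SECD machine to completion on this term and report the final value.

t=0: ⟨S=∅; E=∅; C=[((if0 -1 then 1 else 5) - ((λy. 3) 1))]; D=∅⟩
t=1: ⟨S=∅; E=∅; C=[(if0 -1 then 1 else 5) :: ((λy. 3) 1) :: PRIM2(sub)]; D=∅⟩
t=2: ⟨S=∅; E=∅; C=[-1 :: SEL :: ((λy. 3) 1) :: PRIM2(sub)]; D=∅⟩
t=3: ⟨S=[-1]; E=∅; C=[SEL :: ((λy. 3) 1) :: PRIM2(sub)]; D=∅⟩
t=4: ⟨S=∅; E=∅; C=[5 :: ((λy. 3) 1) :: PRIM2(sub)]; D=∅⟩
t=5: ⟨S=[5]; E=∅; C=[((λy. 3) 1) :: PRIM2(sub)]; D=∅⟩
t=6: ⟨S=[5]; E=∅; C=[1 :: (λy. 3) :: AP :: PRIM2(sub)]; D=∅⟩
t=7: ⟨S=[1 :: 5]; E=∅; C=[(λy. 3) :: AP :: PRIM2(sub)]; D=∅⟩
t=8: ⟨S=[clo(λy. 3, ∅) :: 1 :: 5]; E=∅; C=[AP :: PRIM2(sub)]; D=∅⟩
t=9: ⟨S=∅; E={y↦1}; C=[3]; D=[([5], ∅, [PRIM2(sub)])]⟩
t=10: ⟨S=[3]; E={y↦1}; C=∅; D=[([5], ∅, [PRIM2(sub)])]⟩
t=11: ⟨S=[3 :: 5]; E=∅; C=[PRIM2(sub)]; D=∅⟩
t=12: ⟨S=[2]; E=∅; C=∅; D=∅⟩
→ final value 2

Answer: 2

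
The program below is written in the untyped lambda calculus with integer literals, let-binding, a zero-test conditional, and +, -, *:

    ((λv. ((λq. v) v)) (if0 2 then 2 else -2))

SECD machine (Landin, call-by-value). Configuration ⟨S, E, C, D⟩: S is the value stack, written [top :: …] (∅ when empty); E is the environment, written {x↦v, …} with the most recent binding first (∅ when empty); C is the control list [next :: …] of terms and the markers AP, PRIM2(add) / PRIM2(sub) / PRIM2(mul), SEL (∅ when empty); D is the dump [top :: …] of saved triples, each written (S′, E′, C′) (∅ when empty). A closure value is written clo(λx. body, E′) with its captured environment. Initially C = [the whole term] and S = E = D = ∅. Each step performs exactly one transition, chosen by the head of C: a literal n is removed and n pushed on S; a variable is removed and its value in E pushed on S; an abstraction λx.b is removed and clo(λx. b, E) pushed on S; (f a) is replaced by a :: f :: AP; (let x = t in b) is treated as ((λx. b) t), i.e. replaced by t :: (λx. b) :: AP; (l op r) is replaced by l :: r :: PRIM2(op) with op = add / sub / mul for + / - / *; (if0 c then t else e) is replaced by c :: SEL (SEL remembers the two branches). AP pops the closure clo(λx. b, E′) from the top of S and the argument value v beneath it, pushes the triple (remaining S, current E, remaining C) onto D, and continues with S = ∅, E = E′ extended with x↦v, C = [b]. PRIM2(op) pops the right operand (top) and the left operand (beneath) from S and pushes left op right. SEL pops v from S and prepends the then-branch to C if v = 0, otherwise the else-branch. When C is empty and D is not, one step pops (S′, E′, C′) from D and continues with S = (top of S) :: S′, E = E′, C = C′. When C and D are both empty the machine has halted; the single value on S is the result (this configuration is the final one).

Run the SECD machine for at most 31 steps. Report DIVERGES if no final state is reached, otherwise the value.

Answer: -2

Execution trace:
step 0: <S=∅, E=∅, C=[((λv. ((λq. v) v)) (if0 2 then 2 else -2))], D=∅>
step 1: <S=∅, E=∅, C=[(if0 2 then 2 else -2) :: (λv. ((λq. v) v)) :: AP], D=∅>
step 2: <S=∅, E=∅, C=[2 :: SEL :: (λv. ((λq. v) v)) :: AP], D=∅>
step 3: <S=[2], E=∅, C=[SEL :: (λv. ((λq. v) v)) :: AP], D=∅>
step 4: <S=∅, E=∅, C=[-2 :: (λv. ((λq. v) v)) :: AP], D=∅>
step 5: <S=[-2], E=∅, C=[(λv. ((λq. v) v)) :: AP], D=∅>
step 6: <S=[clo(λv. ((λq. v) v), ∅) :: -2], E=∅, C=[AP], D=∅>
step 7: <S=∅, E={v↦-2}, C=[((λq. v) v)], D=[(∅, ∅, ∅)]>
step 8: <S=∅, E={v↦-2}, C=[v :: (λq. v) :: AP], D=[(∅, ∅, ∅)]>
step 9: <S=[-2], E={v↦-2}, C=[(λq. v) :: AP], D=[(∅, ∅, ∅)]>
step 10: <S=[clo(λq. v, {v↦-2}) :: -2], E={v↦-2}, C=[AP], D=[(∅, ∅, ∅)]>
step 11: <S=∅, E={q↦-2, v↦-2}, C=[v], D=[(∅, {v↦-2}, ∅) :: (∅, ∅, ∅)]>
step 12: <S=[-2], E={q↦-2, v↦-2}, C=∅, D=[(∅, {v↦-2}, ∅) :: (∅, ∅, ∅)]>
step 13: <S=[-2], E={v↦-2}, C=∅, D=[(∅, ∅, ∅)]>
step 14: <S=[-2], E=∅, C=∅, D=∅>
→ final value -2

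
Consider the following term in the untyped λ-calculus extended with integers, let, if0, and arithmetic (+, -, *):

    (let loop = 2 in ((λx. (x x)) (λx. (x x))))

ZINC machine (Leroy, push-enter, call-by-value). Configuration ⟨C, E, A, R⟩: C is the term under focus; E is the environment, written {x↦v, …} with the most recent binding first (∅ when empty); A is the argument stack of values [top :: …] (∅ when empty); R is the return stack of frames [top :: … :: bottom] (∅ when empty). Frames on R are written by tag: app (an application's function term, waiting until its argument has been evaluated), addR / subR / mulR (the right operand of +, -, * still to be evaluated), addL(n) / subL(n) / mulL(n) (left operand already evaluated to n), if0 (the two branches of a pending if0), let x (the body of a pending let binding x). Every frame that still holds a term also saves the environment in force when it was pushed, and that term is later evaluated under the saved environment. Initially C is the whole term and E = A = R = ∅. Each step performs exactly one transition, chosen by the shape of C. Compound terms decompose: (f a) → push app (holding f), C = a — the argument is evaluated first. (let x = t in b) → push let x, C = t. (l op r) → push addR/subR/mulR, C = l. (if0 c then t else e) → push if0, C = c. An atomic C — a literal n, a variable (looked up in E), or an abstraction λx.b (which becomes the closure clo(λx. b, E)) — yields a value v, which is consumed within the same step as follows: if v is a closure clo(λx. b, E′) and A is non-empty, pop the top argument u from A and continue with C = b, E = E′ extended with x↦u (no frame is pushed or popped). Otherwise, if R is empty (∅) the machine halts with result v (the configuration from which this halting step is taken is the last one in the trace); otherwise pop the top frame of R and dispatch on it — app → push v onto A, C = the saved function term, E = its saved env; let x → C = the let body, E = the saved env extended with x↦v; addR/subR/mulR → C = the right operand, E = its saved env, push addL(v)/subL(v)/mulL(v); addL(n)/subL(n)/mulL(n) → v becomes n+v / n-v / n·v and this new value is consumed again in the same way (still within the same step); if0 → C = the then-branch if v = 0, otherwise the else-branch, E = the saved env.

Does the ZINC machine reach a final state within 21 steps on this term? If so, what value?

Answer: DIVERGES (no final state within 21 steps)

Machine steps:
step 0: [C=(let loop = 2 in ((λx. (x x)) (λx. (x x)))) | E=∅ | A=∅ | R=∅]
step 1: [C=2 | E=∅ | A=∅ | R=[let loop]]
step 2: [C=((λx. (x x)) (λx. (x x))) | E={loop↦2} | A=∅ | R=∅]
step 3: [C=(λx. (x x)) | E={loop↦2} | A=∅ | R=[app]]
step 4: [C=(λx. (x x)) | E={loop↦2} | A=[clo(λx. (x x), {loop↦2})] | R=∅]
step 5: [C=(x x) | E={x↦clo(λx. (x x), {loop↦2}), loop↦2} | A=∅ | R=∅]
step 6: [C=x | E={x↦clo(λx. (x x), {loop↦2}), loop↦2} | A=∅ | R=[app]]
step 7: [C=x | E={x↦clo(λx. (x x), {loop↦2}), loop↦2} | A=[clo(λx. (x x), {loop↦2})] | R=∅]
… configuration repeats with period 3 (steps 5–7 recur indefinitely) …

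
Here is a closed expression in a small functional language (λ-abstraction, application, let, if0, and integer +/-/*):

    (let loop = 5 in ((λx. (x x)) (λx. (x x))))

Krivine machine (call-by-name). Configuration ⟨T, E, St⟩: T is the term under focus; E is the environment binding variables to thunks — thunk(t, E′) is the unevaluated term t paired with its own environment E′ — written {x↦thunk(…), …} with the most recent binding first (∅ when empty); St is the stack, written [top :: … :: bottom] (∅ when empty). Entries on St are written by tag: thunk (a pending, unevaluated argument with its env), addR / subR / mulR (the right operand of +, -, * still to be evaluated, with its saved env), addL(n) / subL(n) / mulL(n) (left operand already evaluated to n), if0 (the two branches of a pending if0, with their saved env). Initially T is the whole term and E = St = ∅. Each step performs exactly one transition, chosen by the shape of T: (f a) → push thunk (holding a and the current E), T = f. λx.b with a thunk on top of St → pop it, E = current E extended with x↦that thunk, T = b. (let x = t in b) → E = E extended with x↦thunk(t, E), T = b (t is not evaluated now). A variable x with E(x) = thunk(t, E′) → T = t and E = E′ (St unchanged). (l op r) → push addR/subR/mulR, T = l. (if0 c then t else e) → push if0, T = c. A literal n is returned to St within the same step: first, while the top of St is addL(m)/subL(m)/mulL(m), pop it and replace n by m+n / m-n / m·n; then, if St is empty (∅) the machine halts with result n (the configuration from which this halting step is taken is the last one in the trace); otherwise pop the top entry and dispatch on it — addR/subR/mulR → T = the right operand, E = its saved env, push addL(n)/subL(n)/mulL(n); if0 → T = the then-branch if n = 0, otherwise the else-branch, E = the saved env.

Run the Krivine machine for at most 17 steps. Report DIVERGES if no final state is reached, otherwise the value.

Answer: DIVERGES (no final state within 17 steps)

Machine steps:
step 0: <T=(let loop = 5 in ((λx. (x x)) (λx. (x x)))), E=∅, St=∅>
step 1: <T=((λx. (x x)) (λx. (x x))), E={loop↦thunk(5, ∅)}, St=∅>
step 2: <T=(λx. (x x)), E={loop↦thunk(5, ∅)}, St=[thunk]>
step 3: <T=(x x), E={x↦thunk((λx. (x x)), {loop↦thunk(5, ∅)}), loop↦thunk(5, ∅)}, St=∅>
step 4: <T=x, E={x↦thunk((λx. (x x)), {loop↦thunk(5, ∅)}), loop↦thunk(5, ∅)}, St=[thunk]>
step 5: <T=(λx. (x x)), E={loop↦thunk(5, ∅)}, St=[thunk]>
step 6: <T=(x x), E={x↦thunk(x, {x↦thunk((λx. (x x)), {loop↦thunk(5, ∅)}), loop↦thunk(5, ∅)}), loop↦thunk(5, ∅)}, St=∅>
step 7: <T=x, E={x↦thunk(x, {x↦thunk((λx. (x x)), {loop↦thunk(5, ∅)}), loop↦thunk(5, ∅)}), loop↦thunk(5, ∅)}, St=[thunk]>
step 8: <T=x, E={x↦thunk((λx. (x x)), {loop↦thunk(5, ∅)}), loop↦thunk(5, ∅)}, St=[thunk]>
step 9: <T=(λx. (x x)), E={loop↦thunk(5, ∅)}, St=[thunk]>
step 10: <T=(x x), E={x↦thunk(x, {x↦thunk(x, {x↦thunk((λx. (x x)), {loop↦thunk(5, ∅)}), loop↦thunk(5, ∅)}), loop↦thunk(5, ∅)}), loop↦thunk(5, ∅)}, St=∅>
step 11: <T=x, E={x↦thunk(x, {x↦thunk(x, {x↦thunk((λx. (x x)), {loop↦thunk(5, ∅)}), loop↦thunk(5, ∅)}), loop↦thunk(5, ∅)}), loop↦thunk(5, ∅)}, St=[thunk]>
step 12: <T=x, E={x↦thunk(x, {x↦thunk((λx. (x x)), {loop↦thunk(5, ∅)}), loop↦thunk(5, ∅)}), loop↦thunk(5, ∅)}, St=[thunk]>
step 13: <T=x, E={x↦thunk((λx. (x x)), {loop↦thunk(5, ∅)}), loop↦thunk(5, ∅)}, St=[thunk]>
step 14: <T=(λx. (x x)), E={loop↦thunk(5, ∅)}, St=[thunk]>
step 15: <T=(x x), E={x↦thunk(x, {x↦thunk(x, {x↦thunk(x, {x↦thunk((λx. (x x)), {loop↦thunk(5, ∅)}), loop↦thunk(5, ∅)}), loop↦thunk(5, ∅)}), loop↦thunk(5, ∅)}), loop↦thunk(5, ∅)}, St=∅>
step 16: <T=x, E={x↦thunk(x, {x↦thunk(x, {x↦thunk(x, {x↦thunk((λx. (x x)), {loop↦thunk(5, ∅)}), loop↦thunk(5, ∅)}), loop↦thunk(5, ∅)}), loop↦thunk(5, ∅)}), loop↦thunk(5, ∅)}, St=[thunk]>
step 17: <T=x, E={x↦thunk(x, {x↦thunk(x, {x↦thunk((λx. (x x)), {loop↦thunk(5, ∅)}), loop↦thunk(5, ∅)}), loop↦thunk(5, ∅)}), loop↦thunk(5, ∅)}, St=[thunk]>
→ 17 transitions taken and the configuration is still not final: no result within 17 steps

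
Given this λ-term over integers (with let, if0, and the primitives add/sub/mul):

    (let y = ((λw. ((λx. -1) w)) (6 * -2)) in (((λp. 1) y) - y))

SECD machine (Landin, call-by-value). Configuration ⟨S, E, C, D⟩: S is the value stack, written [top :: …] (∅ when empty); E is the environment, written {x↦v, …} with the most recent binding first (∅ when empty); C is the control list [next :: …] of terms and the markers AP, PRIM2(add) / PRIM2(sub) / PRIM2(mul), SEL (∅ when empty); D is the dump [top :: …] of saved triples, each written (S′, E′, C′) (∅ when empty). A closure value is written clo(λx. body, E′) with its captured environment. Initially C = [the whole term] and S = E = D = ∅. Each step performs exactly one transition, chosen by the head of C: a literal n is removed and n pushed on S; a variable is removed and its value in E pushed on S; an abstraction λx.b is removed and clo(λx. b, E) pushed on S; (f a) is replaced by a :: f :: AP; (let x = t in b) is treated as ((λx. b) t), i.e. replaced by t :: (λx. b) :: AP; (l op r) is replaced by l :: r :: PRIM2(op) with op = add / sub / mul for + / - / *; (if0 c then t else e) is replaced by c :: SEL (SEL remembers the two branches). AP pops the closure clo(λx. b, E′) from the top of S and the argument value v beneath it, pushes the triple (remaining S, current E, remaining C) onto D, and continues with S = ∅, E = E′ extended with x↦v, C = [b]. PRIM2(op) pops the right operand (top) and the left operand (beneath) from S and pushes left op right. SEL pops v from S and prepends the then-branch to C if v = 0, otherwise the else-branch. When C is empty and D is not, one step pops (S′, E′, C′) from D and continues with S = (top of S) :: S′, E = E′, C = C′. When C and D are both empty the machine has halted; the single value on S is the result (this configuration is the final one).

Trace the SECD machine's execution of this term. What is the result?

Answer: 2

Derivation:
0. [S=∅ | E=∅ | C=[(let y = ((λw. ((λx. -1) w)) (6 * -2)) in (((λp. 1) y) - y))] | D=∅]
1. [S=∅ | E=∅ | C=[((λw. ((λx. -1) w)) (6 * -2)) :: (λy. (((λp. 1) y) - y)) :: AP] | D=∅]
2. [S=∅ | E=∅ | C=[(6 * -2) :: (λw. ((λx. -1) w)) :: AP :: (λy. (((λp. 1) y) - y)) :: AP] | D=∅]
3. [S=∅ | E=∅ | C=[6 :: -2 :: PRIM2(mul) :: (λw. ((λx. -1) w)) :: AP :: (λy. (((λp. 1) y) - y)) :: AP] | D=∅]
4. [S=[6] | E=∅ | C=[-2 :: PRIM2(mul) :: (λw. ((λx. -1) w)) :: AP :: (λy. (((λp. 1) y) - y)) :: AP] | D=∅]
5. [S=[-2 :: 6] | E=∅ | C=[PRIM2(mul) :: (λw. ((λx. -1) w)) :: AP :: (λy. (((λp. 1) y) - y)) :: AP] | D=∅]
6. [S=[-12] | E=∅ | C=[(λw. ((λx. -1) w)) :: AP :: (λy. (((λp. 1) y) - y)) :: AP] | D=∅]
7. [S=[clo(λw. ((λx. -1) w), ∅) :: -12] | E=∅ | C=[AP :: (λy. (((λp. 1) y) - y)) :: AP] | D=∅]
8. [S=∅ | E={w↦-12} | C=[((λx. -1) w)] | D=[(∅, ∅, [(λy. (((λp. 1) y) - y)) :: AP])]]
9. [S=∅ | E={w↦-12} | C=[w :: (λx. -1) :: AP] | D=[(∅, ∅, [(λy. (((λp. 1) y) - y)) :: AP])]]
10. [S=[-12] | E={w↦-12} | C=[(λx. -1) :: AP] | D=[(∅, ∅, [(λy. (((λp. 1) y) - y)) :: AP])]]
11. [S=[clo(λx. -1, {w↦-12}) :: -12] | E={w↦-12} | C=[AP] | D=[(∅, ∅, [(λy. (((λp. 1) y) - y)) :: AP])]]
12. [S=∅ | E={x↦-12, w↦-12} | C=[-1] | D=[(∅, {w↦-12}, ∅) :: (∅, ∅, [(λy. (((λp. 1) y) - y)) :: AP])]]
13. [S=[-1] | E={x↦-12, w↦-12} | C=∅ | D=[(∅, {w↦-12}, ∅) :: (∅, ∅, [(λy. (((λp. 1) y) - y)) :: AP])]]
14. [S=[-1] | E={w↦-12} | C=∅ | D=[(∅, ∅, [(λy. (((λp. 1) y) - y)) :: AP])]]
15. [S=[-1] | E=∅ | C=[(λy. (((λp. 1) y) - y)) :: AP] | D=∅]
16. [S=[clo(λy. (((λp. 1) y) - y), ∅) :: -1] | E=∅ | C=[AP] | D=∅]
17. [S=∅ | E={y↦-1} | C=[(((λp. 1) y) - y)] | D=[(∅, ∅, ∅)]]
18. [S=∅ | E={y↦-1} | C=[((λp. 1) y) :: y :: PRIM2(sub)] | D=[(∅, ∅, ∅)]]
19. [S=∅ | E={y↦-1} | C=[y :: (λp. 1) :: AP :: y :: PRIM2(sub)] | D=[(∅, ∅, ∅)]]
20. [S=[-1] | E={y↦-1} | C=[(λp. 1) :: AP :: y :: PRIM2(sub)] | D=[(∅, ∅, ∅)]]
21. [S=[clo(λp. 1, {y↦-1}) :: -1] | E={y↦-1} | C=[AP :: y :: PRIM2(sub)] | D=[(∅, ∅, ∅)]]
22. [S=∅ | E={p↦-1, y↦-1} | C=[1] | D=[(∅, {y↦-1}, [y :: PRIM2(sub)]) :: (∅, ∅, ∅)]]
23. [S=[1] | E={p↦-1, y↦-1} | C=∅ | D=[(∅, {y↦-1}, [y :: PRIM2(sub)]) :: (∅, ∅, ∅)]]
24. [S=[1] | E={y↦-1} | C=[y :: PRIM2(sub)] | D=[(∅, ∅, ∅)]]
25. [S=[-1 :: 1] | E={y↦-1} | C=[PRIM2(sub)] | D=[(∅, ∅, ∅)]]
26. [S=[2] | E={y↦-1} | C=∅ | D=[(∅, ∅, ∅)]]
27. [S=[2] | E=∅ | C=∅ | D=∅]
→ final value 2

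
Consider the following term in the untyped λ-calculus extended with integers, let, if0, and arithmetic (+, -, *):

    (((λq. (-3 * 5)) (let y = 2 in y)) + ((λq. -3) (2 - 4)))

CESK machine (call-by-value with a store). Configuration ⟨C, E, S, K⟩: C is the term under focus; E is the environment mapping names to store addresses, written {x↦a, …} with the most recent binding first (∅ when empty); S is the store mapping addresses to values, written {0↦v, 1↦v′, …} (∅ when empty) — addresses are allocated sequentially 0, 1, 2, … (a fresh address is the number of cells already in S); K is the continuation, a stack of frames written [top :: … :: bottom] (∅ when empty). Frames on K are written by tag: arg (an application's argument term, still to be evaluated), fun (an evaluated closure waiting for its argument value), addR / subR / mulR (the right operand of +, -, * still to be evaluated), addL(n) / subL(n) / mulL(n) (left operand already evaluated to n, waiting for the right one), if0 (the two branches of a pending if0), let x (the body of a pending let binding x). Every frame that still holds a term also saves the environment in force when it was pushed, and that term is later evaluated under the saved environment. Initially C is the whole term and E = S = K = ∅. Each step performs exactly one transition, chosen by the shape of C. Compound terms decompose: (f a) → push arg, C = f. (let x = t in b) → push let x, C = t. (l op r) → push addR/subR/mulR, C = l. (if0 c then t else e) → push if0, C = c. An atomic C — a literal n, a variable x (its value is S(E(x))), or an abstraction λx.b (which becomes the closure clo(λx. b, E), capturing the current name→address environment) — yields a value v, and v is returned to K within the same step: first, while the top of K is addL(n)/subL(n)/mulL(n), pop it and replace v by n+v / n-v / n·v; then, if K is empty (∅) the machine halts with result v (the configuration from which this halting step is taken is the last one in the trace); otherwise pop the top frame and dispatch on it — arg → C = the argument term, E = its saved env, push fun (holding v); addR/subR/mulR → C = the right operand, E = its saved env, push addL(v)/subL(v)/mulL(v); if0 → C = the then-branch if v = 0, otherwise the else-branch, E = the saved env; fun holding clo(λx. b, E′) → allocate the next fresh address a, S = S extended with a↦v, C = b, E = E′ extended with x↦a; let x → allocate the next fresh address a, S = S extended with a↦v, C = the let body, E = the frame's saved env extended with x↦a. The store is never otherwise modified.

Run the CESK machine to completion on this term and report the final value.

0. <C=(((λq. (-3 * 5)) (let y = 2 in y)) + ((λq. -3) (2 - 4))), E=∅, S=∅, K=∅>
1. <C=((λq. (-3 * 5)) (let y = 2 in y)), E=∅, S=∅, K=[addR]>
2. <C=(λq. (-3 * 5)), E=∅, S=∅, K=[arg :: addR]>
3. <C=(let y = 2 in y), E=∅, S=∅, K=[fun :: addR]>
4. <C=2, E=∅, S=∅, K=[let y :: fun :: addR]>
5. <C=y, E={y↦0}, S={0↦2}, K=[fun :: addR]>
6. <C=(-3 * 5), E={q↦1}, S={0↦2, 1↦2}, K=[addR]>
7. <C=-3, E={q↦1}, S={0↦2, 1↦2}, K=[mulR :: addR]>
8. <C=5, E={q↦1}, S={0↦2, 1↦2}, K=[mulL(-3) :: addR]>
9. <C=((λq. -3) (2 - 4)), E=∅, S={0↦2, 1↦2}, K=[addL(-15)]>
10. <C=(λq. -3), E=∅, S={0↦2, 1↦2}, K=[arg :: addL(-15)]>
11. <C=(2 - 4), E=∅, S={0↦2, 1↦2}, K=[fun :: addL(-15)]>
12. <C=2, E=∅, S={0↦2, 1↦2}, K=[subR :: fun :: addL(-15)]>
13. <C=4, E=∅, S={0↦2, 1↦2}, K=[subL(2) :: fun :: addL(-15)]>
14. <C=-3, E={q↦2}, S={0↦2, 1↦2, 2↦-2}, K=[addL(-15)]>
→ final value -18

Answer: -18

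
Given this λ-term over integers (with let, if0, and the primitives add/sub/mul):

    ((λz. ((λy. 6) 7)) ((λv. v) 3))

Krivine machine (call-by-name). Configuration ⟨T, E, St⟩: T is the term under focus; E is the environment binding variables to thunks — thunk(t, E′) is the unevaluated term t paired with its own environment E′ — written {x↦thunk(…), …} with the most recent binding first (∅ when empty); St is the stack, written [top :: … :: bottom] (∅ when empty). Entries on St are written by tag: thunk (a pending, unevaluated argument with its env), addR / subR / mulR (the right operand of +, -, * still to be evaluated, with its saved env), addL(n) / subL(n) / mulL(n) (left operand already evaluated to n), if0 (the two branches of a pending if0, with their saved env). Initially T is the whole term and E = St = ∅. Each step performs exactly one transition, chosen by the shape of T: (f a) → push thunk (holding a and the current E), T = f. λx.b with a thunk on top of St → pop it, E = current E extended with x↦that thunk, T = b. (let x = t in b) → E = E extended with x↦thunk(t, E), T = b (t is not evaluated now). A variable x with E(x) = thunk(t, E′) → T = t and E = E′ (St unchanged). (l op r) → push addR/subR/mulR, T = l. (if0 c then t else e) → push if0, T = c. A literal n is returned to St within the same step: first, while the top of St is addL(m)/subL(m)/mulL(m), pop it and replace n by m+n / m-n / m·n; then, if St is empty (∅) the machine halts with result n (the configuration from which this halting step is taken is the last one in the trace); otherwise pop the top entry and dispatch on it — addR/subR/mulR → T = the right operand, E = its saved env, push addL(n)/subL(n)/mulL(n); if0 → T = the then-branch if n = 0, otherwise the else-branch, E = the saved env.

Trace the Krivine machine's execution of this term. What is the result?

[0] ⟨T=((λz. ((λy. 6) 7)) ((λv. v) 3)); E=∅; St=∅⟩
[1] ⟨T=(λz. ((λy. 6) 7)); E=∅; St=[thunk]⟩
[2] ⟨T=((λy. 6) 7); E={z↦thunk(((λv. v) 3), ∅)}; St=∅⟩
[3] ⟨T=(λy. 6); E={z↦thunk(((λv. v) 3), ∅)}; St=[thunk]⟩
[4] ⟨T=6; E={y↦thunk(7, {z↦thunk(((λv. v) 3), ∅)}), z↦thunk(((λv. v) 3), ∅)}; St=∅⟩
→ final value 6

Answer: 6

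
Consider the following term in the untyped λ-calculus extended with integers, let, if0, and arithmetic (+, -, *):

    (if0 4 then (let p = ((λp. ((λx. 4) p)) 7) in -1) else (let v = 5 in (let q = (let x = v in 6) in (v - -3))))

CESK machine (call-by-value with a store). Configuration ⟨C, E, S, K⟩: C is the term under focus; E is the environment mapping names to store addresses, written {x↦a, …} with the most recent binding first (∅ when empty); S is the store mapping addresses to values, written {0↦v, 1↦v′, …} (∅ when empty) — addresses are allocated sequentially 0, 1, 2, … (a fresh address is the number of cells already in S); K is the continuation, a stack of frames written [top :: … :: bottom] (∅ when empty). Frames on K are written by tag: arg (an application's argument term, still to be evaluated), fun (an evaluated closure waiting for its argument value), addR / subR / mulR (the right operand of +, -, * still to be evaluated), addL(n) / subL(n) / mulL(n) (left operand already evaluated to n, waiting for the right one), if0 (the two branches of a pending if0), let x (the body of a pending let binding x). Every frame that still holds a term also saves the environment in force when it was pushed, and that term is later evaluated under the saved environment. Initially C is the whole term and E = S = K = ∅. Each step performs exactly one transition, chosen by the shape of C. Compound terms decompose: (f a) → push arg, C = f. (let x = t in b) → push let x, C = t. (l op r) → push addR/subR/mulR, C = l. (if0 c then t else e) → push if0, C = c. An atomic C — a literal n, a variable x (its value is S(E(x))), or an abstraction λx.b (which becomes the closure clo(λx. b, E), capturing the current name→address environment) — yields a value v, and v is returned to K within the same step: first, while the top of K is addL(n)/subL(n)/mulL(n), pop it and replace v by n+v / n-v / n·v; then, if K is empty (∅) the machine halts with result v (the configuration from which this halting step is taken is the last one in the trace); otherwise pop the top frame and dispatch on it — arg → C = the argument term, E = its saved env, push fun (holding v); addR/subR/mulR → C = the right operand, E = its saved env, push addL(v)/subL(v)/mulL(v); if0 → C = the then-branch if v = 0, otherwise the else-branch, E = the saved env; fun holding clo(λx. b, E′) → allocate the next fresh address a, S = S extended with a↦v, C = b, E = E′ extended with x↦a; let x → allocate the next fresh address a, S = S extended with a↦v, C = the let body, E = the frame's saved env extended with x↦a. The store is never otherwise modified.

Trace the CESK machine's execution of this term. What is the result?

Answer: 8

Derivation:
t=0: [C=(if0 4 then (let p = ((λp. ((λx. 4) p)) 7) in -1) else (let v = 5 in (let q = (let x = v in 6) in (v - -3)))) | E=∅ | S=∅ | K=∅]
t=1: [C=4 | E=∅ | S=∅ | K=[if0]]
t=2: [C=(let v = 5 in (let q = (let x = v in 6) in (v - -3))) | E=∅ | S=∅ | K=∅]
t=3: [C=5 | E=∅ | S=∅ | K=[let v]]
t=4: [C=(let q = (let x = v in 6) in (v - -3)) | E={v↦0} | S={0↦5} | K=∅]
t=5: [C=(let x = v in 6) | E={v↦0} | S={0↦5} | K=[let q]]
t=6: [C=v | E={v↦0} | S={0↦5} | K=[let x :: let q]]
t=7: [C=6 | E={x↦1, v↦0} | S={0↦5, 1↦5} | K=[let q]]
t=8: [C=(v - -3) | E={q↦2, v↦0} | S={0↦5, 1↦5, 2↦6} | K=∅]
t=9: [C=v | E={q↦2, v↦0} | S={0↦5, 1↦5, 2↦6} | K=[subR]]
t=10: [C=-3 | E={q↦2, v↦0} | S={0↦5, 1↦5, 2↦6} | K=[subL(5)]]
→ final value 8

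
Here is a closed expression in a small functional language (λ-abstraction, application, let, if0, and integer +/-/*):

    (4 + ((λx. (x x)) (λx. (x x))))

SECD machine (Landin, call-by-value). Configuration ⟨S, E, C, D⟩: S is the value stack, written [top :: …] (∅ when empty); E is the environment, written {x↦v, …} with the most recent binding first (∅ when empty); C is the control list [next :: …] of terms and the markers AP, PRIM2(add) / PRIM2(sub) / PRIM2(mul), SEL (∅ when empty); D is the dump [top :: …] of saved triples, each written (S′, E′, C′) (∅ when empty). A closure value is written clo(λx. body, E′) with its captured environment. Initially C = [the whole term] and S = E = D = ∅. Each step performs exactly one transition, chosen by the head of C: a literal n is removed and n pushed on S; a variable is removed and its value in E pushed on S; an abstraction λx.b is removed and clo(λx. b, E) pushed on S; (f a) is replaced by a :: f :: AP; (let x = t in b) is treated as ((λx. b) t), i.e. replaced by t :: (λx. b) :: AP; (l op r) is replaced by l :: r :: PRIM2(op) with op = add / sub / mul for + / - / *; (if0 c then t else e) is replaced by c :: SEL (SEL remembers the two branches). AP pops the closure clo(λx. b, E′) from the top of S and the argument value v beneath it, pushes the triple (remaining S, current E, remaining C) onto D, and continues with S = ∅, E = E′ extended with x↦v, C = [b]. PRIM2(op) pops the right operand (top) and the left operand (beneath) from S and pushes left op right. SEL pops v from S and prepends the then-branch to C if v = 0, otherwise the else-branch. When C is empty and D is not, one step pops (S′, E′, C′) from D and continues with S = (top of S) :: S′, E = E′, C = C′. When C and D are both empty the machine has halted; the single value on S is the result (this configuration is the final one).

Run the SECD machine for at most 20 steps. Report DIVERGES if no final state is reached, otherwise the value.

Answer: DIVERGES (no final state within 20 steps)

Derivation:
step 0: ⟨S=∅; E=∅; C=[(4 + ((λx. (x x)) (λx. (x x))))]; D=∅⟩
step 1: ⟨S=∅; E=∅; C=[4 :: ((λx. (x x)) (λx. (x x))) :: PRIM2(add)]; D=∅⟩
step 2: ⟨S=[4]; E=∅; C=[((λx. (x x)) (λx. (x x))) :: PRIM2(add)]; D=∅⟩
step 3: ⟨S=[4]; E=∅; C=[(λx. (x x)) :: (λx. (x x)) :: AP :: PRIM2(add)]; D=∅⟩
step 4: ⟨S=[clo(λx. (x x), ∅) :: 4]; E=∅; C=[(λx. (x x)) :: AP :: PRIM2(add)]; D=∅⟩
step 5: ⟨S=[clo(λx. (x x), ∅) :: clo(λx. (x x), ∅) :: 4]; E=∅; C=[AP :: PRIM2(add)]; D=∅⟩
step 6: ⟨S=∅; E={x↦clo(λx. (x x), ∅)}; C=[(x x)]; D=[([4], ∅, [PRIM2(add)])]⟩
step 7: ⟨S=∅; E={x↦clo(λx. (x x), ∅)}; C=[x :: x :: AP]; D=[([4], ∅, [PRIM2(add)])]⟩
step 8: ⟨S=[clo(λx. (x x), ∅)]; E={x↦clo(λx. (x x), ∅)}; C=[x :: AP]; D=[([4], ∅, [PRIM2(add)])]⟩
step 9: ⟨S=[clo(λx. (x x), ∅) :: clo(λx. (x x), ∅)]; E={x↦clo(λx. (x x), ∅)}; C=[AP]; D=[([4], ∅, [PRIM2(add)])]⟩
step 10: ⟨S=∅; E={x↦clo(λx. (x x), ∅)}; C=[(x x)]; D=[(∅, {x↦clo(λx. (x x), ∅)}, ∅) :: ([4], ∅, [PRIM2(add)])]⟩
step 11: ⟨S=∅; E={x↦clo(λx. (x x), ∅)}; C=[x :: x :: AP]; D=[(∅, {x↦clo(λx. (x x), ∅)}, ∅) :: ([4], ∅, [PRIM2(add)])]⟩
step 12: ⟨S=[clo(λx. (x x), ∅)]; E={x↦clo(λx. (x x), ∅)}; C=[x :: AP]; D=[(∅, {x↦clo(λx. (x x), ∅)}, ∅) :: ([4], ∅, [PRIM2(add)])]⟩
step 13: ⟨S=[clo(λx. (x x), ∅) :: clo(λx. (x x), ∅)]; E={x↦clo(λx. (x x), ∅)}; C=[AP]; D=[(∅, {x↦clo(λx. (x x), ∅)}, ∅) :: ([4], ∅, [PRIM2(add)])]⟩
step 14: ⟨S=∅; E={x↦clo(λx. (x x), ∅)}; C=[(x x)]; D=[(∅, {x↦clo(λx. (x x), ∅)}, ∅) :: (∅, {x↦clo(λx. (x x), ∅)}, ∅) :: ([4], ∅, [PRIM2(add)])]⟩
step 15: ⟨S=∅; E={x↦clo(λx. (x x), ∅)}; C=[x :: x :: AP]; D=[(∅, {x↦clo(λx. (x x), ∅)}, ∅) :: (∅, {x↦clo(λx. (x x), ∅)}, ∅) :: ([4], ∅, [PRIM2(add)])]⟩
step 16: ⟨S=[clo(λx. (x x), ∅)]; E={x↦clo(λx. (x x), ∅)}; C=[x :: AP]; D=[(∅, {x↦clo(λx. (x x), ∅)}, ∅) :: (∅, {x↦clo(λx. (x x), ∅)}, ∅) :: ([4], ∅, [PRIM2(add)])]⟩
step 17: ⟨S=[clo(λx. (x x), ∅) :: clo(λx. (x x), ∅)]; E={x↦clo(λx. (x x), ∅)}; C=[AP]; D=[(∅, {x↦clo(λx. (x x), ∅)}, ∅) :: (∅, {x↦clo(λx. (x x), ∅)}, ∅) :: ([4], ∅, [PRIM2(add)])]⟩
step 18: ⟨S=∅; E={x↦clo(λx. (x x), ∅)}; C=[(x x)]; D=[(∅, {x↦clo(λx. (x x), ∅)}, ∅) :: (∅, {x↦clo(λx. (x x), ∅)}, ∅) :: (∅, {x↦clo(λx. (x x), ∅)}, ∅) :: ([4], ∅, [PRIM2(add)])]⟩
step 19: ⟨S=∅; E={x↦clo(λx. (x x), ∅)}; C=[x :: x :: AP]; D=[(∅, {x↦clo(λx. (x x), ∅)}, ∅) :: (∅, {x↦clo(λx. (x x), ∅)}, ∅) :: (∅, {x↦clo(λx. (x x), ∅)}, ∅) :: ([4], ∅, [PRIM2(add)])]⟩
step 20: ⟨S=[clo(λx. (x x), ∅)]; E={x↦clo(λx. (x x), ∅)}; C=[x :: AP]; D=[(∅, {x↦clo(λx. (x x), ∅)}, ∅) :: (∅, {x↦clo(λx. (x x), ∅)}, ∅) :: (∅, {x↦clo(λx. (x x), ∅)}, ∅) :: ([4], ∅, [PRIM2(add)])]⟩
→ 20 transitions taken and the configuration is still not final: no result within 20 steps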